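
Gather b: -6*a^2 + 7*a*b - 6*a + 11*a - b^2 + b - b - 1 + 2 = -6*a^2 + 7*a*b + 5*a - b^2 + 1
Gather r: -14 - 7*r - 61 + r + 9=-6*r - 66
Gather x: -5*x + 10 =10 - 5*x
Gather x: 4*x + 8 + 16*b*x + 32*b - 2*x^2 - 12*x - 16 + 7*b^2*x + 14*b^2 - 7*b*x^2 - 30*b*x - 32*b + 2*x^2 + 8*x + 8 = 14*b^2 - 7*b*x^2 + x*(7*b^2 - 14*b)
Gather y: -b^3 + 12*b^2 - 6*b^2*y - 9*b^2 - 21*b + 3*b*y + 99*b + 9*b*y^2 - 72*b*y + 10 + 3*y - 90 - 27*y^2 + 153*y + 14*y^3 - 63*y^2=-b^3 + 3*b^2 + 78*b + 14*y^3 + y^2*(9*b - 90) + y*(-6*b^2 - 69*b + 156) - 80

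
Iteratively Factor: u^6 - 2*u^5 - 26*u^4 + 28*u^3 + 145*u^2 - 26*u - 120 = (u - 3)*(u^5 + u^4 - 23*u^3 - 41*u^2 + 22*u + 40) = (u - 3)*(u + 1)*(u^4 - 23*u^2 - 18*u + 40) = (u - 3)*(u + 1)*(u + 4)*(u^3 - 4*u^2 - 7*u + 10) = (u - 3)*(u + 1)*(u + 2)*(u + 4)*(u^2 - 6*u + 5) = (u - 5)*(u - 3)*(u + 1)*(u + 2)*(u + 4)*(u - 1)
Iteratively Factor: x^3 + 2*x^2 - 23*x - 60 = (x + 3)*(x^2 - x - 20) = (x + 3)*(x + 4)*(x - 5)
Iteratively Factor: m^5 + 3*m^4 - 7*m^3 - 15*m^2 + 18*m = (m + 3)*(m^4 - 7*m^2 + 6*m) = (m - 2)*(m + 3)*(m^3 + 2*m^2 - 3*m) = (m - 2)*(m + 3)^2*(m^2 - m) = m*(m - 2)*(m + 3)^2*(m - 1)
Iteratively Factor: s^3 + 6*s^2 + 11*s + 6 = (s + 3)*(s^2 + 3*s + 2) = (s + 2)*(s + 3)*(s + 1)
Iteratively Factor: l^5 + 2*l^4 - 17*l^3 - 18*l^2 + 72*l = (l - 2)*(l^4 + 4*l^3 - 9*l^2 - 36*l) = (l - 2)*(l + 4)*(l^3 - 9*l) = l*(l - 2)*(l + 4)*(l^2 - 9) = l*(l - 2)*(l + 3)*(l + 4)*(l - 3)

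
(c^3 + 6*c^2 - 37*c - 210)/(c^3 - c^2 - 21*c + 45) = (c^2 + c - 42)/(c^2 - 6*c + 9)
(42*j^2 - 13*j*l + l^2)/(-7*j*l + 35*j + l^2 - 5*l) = (-6*j + l)/(l - 5)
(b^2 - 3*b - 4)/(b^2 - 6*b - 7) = (b - 4)/(b - 7)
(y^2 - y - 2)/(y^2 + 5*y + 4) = (y - 2)/(y + 4)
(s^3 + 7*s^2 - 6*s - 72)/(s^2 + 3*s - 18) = s + 4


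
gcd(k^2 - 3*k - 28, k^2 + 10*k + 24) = k + 4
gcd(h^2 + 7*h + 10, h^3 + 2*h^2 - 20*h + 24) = 1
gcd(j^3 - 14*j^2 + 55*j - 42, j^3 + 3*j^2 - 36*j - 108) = j - 6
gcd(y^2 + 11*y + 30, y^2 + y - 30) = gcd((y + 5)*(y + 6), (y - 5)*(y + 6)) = y + 6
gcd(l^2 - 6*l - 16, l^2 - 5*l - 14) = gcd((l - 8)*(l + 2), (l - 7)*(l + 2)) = l + 2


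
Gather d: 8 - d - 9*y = -d - 9*y + 8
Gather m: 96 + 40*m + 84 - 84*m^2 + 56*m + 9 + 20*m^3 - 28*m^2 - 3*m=20*m^3 - 112*m^2 + 93*m + 189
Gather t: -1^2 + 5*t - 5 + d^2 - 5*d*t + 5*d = d^2 + 5*d + t*(5 - 5*d) - 6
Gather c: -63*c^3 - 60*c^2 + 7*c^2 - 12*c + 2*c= -63*c^3 - 53*c^2 - 10*c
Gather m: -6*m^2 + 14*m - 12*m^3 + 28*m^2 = -12*m^3 + 22*m^2 + 14*m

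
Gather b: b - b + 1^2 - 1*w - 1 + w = 0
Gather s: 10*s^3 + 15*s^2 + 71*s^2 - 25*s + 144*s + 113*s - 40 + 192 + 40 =10*s^3 + 86*s^2 + 232*s + 192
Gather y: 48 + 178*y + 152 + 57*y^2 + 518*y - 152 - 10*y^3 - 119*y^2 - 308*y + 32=-10*y^3 - 62*y^2 + 388*y + 80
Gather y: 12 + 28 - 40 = 0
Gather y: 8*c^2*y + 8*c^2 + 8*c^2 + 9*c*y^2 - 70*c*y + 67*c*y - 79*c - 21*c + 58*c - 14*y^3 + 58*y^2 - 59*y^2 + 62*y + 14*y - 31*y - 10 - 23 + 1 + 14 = 16*c^2 - 42*c - 14*y^3 + y^2*(9*c - 1) + y*(8*c^2 - 3*c + 45) - 18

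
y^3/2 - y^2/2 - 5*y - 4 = (y/2 + 1/2)*(y - 4)*(y + 2)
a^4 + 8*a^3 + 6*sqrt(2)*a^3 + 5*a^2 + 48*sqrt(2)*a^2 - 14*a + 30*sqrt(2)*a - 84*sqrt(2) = (a - 1)*(a + 2)*(a + 7)*(a + 6*sqrt(2))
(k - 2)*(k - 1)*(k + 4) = k^3 + k^2 - 10*k + 8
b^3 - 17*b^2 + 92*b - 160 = (b - 8)*(b - 5)*(b - 4)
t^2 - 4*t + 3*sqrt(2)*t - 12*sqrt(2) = (t - 4)*(t + 3*sqrt(2))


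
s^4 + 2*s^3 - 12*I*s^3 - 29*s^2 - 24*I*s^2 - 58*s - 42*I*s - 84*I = (s + 2)*(s - 7*I)*(s - 6*I)*(s + I)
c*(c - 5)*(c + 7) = c^3 + 2*c^2 - 35*c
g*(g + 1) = g^2 + g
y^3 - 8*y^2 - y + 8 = (y - 8)*(y - 1)*(y + 1)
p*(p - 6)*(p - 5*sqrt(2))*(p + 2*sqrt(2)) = p^4 - 6*p^3 - 3*sqrt(2)*p^3 - 20*p^2 + 18*sqrt(2)*p^2 + 120*p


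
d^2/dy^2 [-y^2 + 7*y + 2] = -2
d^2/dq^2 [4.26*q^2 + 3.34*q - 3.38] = 8.52000000000000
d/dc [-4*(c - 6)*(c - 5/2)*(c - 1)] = -12*c^2 + 76*c - 94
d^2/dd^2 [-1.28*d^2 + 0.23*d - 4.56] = -2.56000000000000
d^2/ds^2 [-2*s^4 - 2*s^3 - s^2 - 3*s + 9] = -24*s^2 - 12*s - 2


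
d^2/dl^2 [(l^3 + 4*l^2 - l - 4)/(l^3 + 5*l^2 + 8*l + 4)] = 2*(-l - 20)/(l^4 + 8*l^3 + 24*l^2 + 32*l + 16)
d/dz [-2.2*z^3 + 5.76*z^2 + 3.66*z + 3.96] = -6.6*z^2 + 11.52*z + 3.66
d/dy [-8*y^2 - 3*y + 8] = -16*y - 3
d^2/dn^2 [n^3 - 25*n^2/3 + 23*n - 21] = 6*n - 50/3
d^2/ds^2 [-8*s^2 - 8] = -16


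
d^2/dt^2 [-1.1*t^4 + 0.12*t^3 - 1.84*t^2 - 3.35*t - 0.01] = -13.2*t^2 + 0.72*t - 3.68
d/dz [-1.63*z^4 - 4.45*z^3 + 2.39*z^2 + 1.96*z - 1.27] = -6.52*z^3 - 13.35*z^2 + 4.78*z + 1.96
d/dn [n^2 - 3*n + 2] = 2*n - 3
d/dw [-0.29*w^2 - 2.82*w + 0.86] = -0.58*w - 2.82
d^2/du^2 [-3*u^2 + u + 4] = -6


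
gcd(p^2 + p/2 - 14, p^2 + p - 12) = p + 4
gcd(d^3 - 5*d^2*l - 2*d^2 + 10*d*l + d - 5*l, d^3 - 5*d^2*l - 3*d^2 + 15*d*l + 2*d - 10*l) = d^2 - 5*d*l - d + 5*l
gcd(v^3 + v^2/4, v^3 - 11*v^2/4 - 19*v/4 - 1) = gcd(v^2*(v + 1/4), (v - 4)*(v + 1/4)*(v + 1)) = v + 1/4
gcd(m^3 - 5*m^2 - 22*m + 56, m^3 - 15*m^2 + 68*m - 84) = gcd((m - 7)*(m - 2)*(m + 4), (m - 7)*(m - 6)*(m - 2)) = m^2 - 9*m + 14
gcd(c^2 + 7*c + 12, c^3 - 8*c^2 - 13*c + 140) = c + 4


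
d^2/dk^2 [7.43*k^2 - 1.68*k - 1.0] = 14.8600000000000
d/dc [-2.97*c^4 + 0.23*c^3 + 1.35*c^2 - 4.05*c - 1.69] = -11.88*c^3 + 0.69*c^2 + 2.7*c - 4.05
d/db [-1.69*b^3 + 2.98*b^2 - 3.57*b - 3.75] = -5.07*b^2 + 5.96*b - 3.57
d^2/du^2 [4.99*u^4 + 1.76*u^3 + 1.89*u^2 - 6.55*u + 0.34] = 59.88*u^2 + 10.56*u + 3.78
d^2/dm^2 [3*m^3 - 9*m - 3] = 18*m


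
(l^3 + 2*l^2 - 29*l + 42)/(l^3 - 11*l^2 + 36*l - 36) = (l + 7)/(l - 6)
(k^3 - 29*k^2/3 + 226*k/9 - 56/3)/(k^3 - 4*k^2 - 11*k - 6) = (9*k^2 - 33*k + 28)/(9*(k^2 + 2*k + 1))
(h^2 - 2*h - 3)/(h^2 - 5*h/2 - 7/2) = 2*(h - 3)/(2*h - 7)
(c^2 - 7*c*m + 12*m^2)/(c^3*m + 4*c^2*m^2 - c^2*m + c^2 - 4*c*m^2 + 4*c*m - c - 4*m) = (c^2 - 7*c*m + 12*m^2)/(c^3*m + 4*c^2*m^2 - c^2*m + c^2 - 4*c*m^2 + 4*c*m - c - 4*m)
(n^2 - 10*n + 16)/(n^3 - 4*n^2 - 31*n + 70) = (n - 8)/(n^2 - 2*n - 35)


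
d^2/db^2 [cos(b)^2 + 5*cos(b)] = -5*cos(b) - 2*cos(2*b)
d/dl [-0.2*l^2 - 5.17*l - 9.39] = -0.4*l - 5.17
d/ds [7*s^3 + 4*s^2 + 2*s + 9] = 21*s^2 + 8*s + 2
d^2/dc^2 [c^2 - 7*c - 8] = 2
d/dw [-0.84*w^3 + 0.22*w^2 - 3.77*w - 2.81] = -2.52*w^2 + 0.44*w - 3.77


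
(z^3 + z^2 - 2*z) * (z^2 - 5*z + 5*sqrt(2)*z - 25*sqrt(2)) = z^5 - 4*z^4 + 5*sqrt(2)*z^4 - 20*sqrt(2)*z^3 - 7*z^3 - 35*sqrt(2)*z^2 + 10*z^2 + 50*sqrt(2)*z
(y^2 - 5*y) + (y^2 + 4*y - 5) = 2*y^2 - y - 5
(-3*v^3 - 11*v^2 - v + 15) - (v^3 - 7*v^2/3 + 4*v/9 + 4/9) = -4*v^3 - 26*v^2/3 - 13*v/9 + 131/9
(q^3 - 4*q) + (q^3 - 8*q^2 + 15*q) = 2*q^3 - 8*q^2 + 11*q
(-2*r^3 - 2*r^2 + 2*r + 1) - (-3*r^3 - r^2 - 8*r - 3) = r^3 - r^2 + 10*r + 4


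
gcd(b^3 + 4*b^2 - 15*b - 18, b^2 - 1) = b + 1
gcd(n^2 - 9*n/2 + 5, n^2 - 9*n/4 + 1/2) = n - 2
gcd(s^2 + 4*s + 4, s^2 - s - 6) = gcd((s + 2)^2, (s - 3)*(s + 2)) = s + 2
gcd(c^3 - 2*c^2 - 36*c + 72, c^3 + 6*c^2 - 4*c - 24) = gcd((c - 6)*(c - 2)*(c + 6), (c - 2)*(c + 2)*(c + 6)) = c^2 + 4*c - 12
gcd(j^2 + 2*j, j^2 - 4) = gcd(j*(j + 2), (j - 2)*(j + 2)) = j + 2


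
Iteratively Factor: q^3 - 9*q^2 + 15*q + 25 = (q + 1)*(q^2 - 10*q + 25) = (q - 5)*(q + 1)*(q - 5)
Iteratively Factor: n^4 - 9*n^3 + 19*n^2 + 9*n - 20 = (n - 1)*(n^3 - 8*n^2 + 11*n + 20) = (n - 4)*(n - 1)*(n^2 - 4*n - 5) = (n - 5)*(n - 4)*(n - 1)*(n + 1)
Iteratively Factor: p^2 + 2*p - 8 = (p + 4)*(p - 2)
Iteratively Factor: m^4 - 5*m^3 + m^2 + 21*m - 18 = (m + 2)*(m^3 - 7*m^2 + 15*m - 9) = (m - 1)*(m + 2)*(m^2 - 6*m + 9) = (m - 3)*(m - 1)*(m + 2)*(m - 3)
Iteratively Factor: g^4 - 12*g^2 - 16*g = (g - 4)*(g^3 + 4*g^2 + 4*g) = (g - 4)*(g + 2)*(g^2 + 2*g) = g*(g - 4)*(g + 2)*(g + 2)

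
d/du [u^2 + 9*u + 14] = 2*u + 9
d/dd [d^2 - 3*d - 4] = 2*d - 3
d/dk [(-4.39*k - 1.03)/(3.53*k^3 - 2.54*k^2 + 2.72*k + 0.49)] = (30.9934*k^3 - 0.242899999999999*k^2 - 5.2324*k + 0.6505)/(12.4609*k^6 - 17.9324*k^5 + 25.6548*k^4 - 10.3582*k^3 + 4.9092*k^2 + 2.6656*k + 0.2401)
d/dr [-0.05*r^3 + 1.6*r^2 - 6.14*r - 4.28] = -0.15*r^2 + 3.2*r - 6.14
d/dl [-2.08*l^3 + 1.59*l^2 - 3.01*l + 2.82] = -6.24*l^2 + 3.18*l - 3.01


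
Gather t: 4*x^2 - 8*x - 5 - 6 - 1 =4*x^2 - 8*x - 12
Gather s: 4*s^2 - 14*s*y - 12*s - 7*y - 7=4*s^2 + s*(-14*y - 12) - 7*y - 7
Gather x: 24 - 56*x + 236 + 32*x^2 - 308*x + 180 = 32*x^2 - 364*x + 440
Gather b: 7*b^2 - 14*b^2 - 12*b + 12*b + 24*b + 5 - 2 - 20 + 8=-7*b^2 + 24*b - 9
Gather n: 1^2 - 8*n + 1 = 2 - 8*n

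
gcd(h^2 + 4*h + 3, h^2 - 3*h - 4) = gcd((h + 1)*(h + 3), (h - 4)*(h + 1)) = h + 1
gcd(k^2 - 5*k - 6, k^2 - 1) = k + 1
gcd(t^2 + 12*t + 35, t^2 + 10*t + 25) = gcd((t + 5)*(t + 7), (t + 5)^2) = t + 5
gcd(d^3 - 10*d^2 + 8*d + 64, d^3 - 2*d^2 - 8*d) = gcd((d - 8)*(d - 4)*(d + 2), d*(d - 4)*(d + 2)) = d^2 - 2*d - 8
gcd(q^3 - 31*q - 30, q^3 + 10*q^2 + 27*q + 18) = q + 1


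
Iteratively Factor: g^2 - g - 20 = (g + 4)*(g - 5)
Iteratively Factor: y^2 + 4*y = (y)*(y + 4)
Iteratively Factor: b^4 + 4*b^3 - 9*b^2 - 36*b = (b + 3)*(b^3 + b^2 - 12*b) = (b - 3)*(b + 3)*(b^2 + 4*b) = (b - 3)*(b + 3)*(b + 4)*(b)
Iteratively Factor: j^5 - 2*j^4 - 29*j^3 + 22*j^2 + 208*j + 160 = (j - 4)*(j^4 + 2*j^3 - 21*j^2 - 62*j - 40) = (j - 4)*(j + 4)*(j^3 - 2*j^2 - 13*j - 10) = (j - 4)*(j + 2)*(j + 4)*(j^2 - 4*j - 5) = (j - 5)*(j - 4)*(j + 2)*(j + 4)*(j + 1)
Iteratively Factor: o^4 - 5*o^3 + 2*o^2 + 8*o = (o - 4)*(o^3 - o^2 - 2*o) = (o - 4)*(o + 1)*(o^2 - 2*o) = (o - 4)*(o - 2)*(o + 1)*(o)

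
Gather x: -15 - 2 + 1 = -16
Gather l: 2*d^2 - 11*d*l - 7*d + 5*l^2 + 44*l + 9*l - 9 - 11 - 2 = 2*d^2 - 7*d + 5*l^2 + l*(53 - 11*d) - 22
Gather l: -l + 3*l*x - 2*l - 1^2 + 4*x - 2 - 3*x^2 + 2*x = l*(3*x - 3) - 3*x^2 + 6*x - 3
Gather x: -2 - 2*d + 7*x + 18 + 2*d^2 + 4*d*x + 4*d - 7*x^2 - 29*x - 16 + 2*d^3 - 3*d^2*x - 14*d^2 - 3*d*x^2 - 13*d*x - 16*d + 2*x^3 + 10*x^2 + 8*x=2*d^3 - 12*d^2 - 14*d + 2*x^3 + x^2*(3 - 3*d) + x*(-3*d^2 - 9*d - 14)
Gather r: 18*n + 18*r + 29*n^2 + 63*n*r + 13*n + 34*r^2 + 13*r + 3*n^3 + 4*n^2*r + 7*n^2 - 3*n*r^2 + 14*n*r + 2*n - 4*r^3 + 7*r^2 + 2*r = 3*n^3 + 36*n^2 + 33*n - 4*r^3 + r^2*(41 - 3*n) + r*(4*n^2 + 77*n + 33)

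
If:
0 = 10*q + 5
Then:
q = -1/2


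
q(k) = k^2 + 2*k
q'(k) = 2*k + 2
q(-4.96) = 14.68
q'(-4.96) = -7.92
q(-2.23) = 0.51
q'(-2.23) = -2.46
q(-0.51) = -0.76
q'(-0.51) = 0.98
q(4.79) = 32.52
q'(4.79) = 11.58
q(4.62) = 30.58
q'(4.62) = 11.24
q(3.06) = 15.48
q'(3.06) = 8.12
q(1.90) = 7.41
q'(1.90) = 5.80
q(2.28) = 9.76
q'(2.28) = 6.56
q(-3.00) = 3.00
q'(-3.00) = -4.00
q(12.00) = 168.00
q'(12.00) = 26.00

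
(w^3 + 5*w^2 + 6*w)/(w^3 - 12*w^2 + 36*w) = (w^2 + 5*w + 6)/(w^2 - 12*w + 36)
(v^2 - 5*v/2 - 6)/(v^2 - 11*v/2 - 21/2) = (v - 4)/(v - 7)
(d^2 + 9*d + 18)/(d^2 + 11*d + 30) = (d + 3)/(d + 5)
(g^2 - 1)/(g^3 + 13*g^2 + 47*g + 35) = (g - 1)/(g^2 + 12*g + 35)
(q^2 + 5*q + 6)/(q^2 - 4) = (q + 3)/(q - 2)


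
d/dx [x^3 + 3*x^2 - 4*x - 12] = 3*x^2 + 6*x - 4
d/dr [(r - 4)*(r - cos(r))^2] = (r - cos(r))*(r + (2*r - 8)*(sin(r) + 1) - cos(r))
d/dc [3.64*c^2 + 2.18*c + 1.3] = 7.28*c + 2.18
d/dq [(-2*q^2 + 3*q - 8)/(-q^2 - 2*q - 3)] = (7*q^2 - 4*q - 25)/(q^4 + 4*q^3 + 10*q^2 + 12*q + 9)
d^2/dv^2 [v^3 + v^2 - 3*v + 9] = 6*v + 2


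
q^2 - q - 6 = (q - 3)*(q + 2)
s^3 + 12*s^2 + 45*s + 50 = (s + 2)*(s + 5)^2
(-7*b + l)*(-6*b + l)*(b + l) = 42*b^3 + 29*b^2*l - 12*b*l^2 + l^3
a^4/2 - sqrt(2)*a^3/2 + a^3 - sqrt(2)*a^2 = a^2*(a/2 + 1)*(a - sqrt(2))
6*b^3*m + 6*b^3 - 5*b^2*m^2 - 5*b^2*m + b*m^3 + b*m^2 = (-3*b + m)*(-2*b + m)*(b*m + b)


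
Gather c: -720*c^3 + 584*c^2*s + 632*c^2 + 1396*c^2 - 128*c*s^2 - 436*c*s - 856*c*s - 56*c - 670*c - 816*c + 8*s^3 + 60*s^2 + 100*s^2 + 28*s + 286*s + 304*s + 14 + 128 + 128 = -720*c^3 + c^2*(584*s + 2028) + c*(-128*s^2 - 1292*s - 1542) + 8*s^3 + 160*s^2 + 618*s + 270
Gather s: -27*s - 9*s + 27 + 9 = 36 - 36*s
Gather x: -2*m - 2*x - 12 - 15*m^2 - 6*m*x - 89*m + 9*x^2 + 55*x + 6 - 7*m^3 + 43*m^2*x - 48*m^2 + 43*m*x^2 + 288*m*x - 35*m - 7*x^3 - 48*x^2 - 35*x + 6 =-7*m^3 - 63*m^2 - 126*m - 7*x^3 + x^2*(43*m - 39) + x*(43*m^2 + 282*m + 18)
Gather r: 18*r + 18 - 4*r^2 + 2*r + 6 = -4*r^2 + 20*r + 24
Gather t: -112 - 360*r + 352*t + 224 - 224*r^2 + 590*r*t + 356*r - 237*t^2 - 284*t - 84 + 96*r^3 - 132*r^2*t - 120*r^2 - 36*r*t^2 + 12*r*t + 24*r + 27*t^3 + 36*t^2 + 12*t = 96*r^3 - 344*r^2 + 20*r + 27*t^3 + t^2*(-36*r - 201) + t*(-132*r^2 + 602*r + 80) + 28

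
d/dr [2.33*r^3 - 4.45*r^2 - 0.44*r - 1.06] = 6.99*r^2 - 8.9*r - 0.44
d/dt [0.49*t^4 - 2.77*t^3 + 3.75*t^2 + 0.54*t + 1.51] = 1.96*t^3 - 8.31*t^2 + 7.5*t + 0.54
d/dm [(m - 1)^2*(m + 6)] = (m - 1)*(3*m + 11)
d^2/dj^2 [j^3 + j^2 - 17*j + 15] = 6*j + 2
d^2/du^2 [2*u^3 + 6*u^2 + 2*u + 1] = 12*u + 12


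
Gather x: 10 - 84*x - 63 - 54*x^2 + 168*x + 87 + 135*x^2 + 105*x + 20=81*x^2 + 189*x + 54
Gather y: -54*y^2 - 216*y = -54*y^2 - 216*y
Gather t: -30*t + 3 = 3 - 30*t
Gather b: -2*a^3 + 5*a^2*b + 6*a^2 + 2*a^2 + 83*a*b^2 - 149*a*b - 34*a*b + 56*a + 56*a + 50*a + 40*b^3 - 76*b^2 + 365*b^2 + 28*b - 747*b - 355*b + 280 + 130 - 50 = -2*a^3 + 8*a^2 + 162*a + 40*b^3 + b^2*(83*a + 289) + b*(5*a^2 - 183*a - 1074) + 360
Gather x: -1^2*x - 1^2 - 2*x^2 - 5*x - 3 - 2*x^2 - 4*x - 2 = -4*x^2 - 10*x - 6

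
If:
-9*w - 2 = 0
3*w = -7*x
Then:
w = -2/9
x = 2/21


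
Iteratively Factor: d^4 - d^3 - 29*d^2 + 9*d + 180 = (d - 3)*(d^3 + 2*d^2 - 23*d - 60) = (d - 5)*(d - 3)*(d^2 + 7*d + 12) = (d - 5)*(d - 3)*(d + 4)*(d + 3)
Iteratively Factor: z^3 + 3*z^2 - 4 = (z + 2)*(z^2 + z - 2) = (z - 1)*(z + 2)*(z + 2)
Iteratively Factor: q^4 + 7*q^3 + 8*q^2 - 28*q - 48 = (q + 4)*(q^3 + 3*q^2 - 4*q - 12) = (q - 2)*(q + 4)*(q^2 + 5*q + 6) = (q - 2)*(q + 2)*(q + 4)*(q + 3)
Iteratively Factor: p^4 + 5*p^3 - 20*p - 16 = (p - 2)*(p^3 + 7*p^2 + 14*p + 8) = (p - 2)*(p + 1)*(p^2 + 6*p + 8) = (p - 2)*(p + 1)*(p + 4)*(p + 2)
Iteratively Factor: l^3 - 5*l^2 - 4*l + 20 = (l - 5)*(l^2 - 4) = (l - 5)*(l - 2)*(l + 2)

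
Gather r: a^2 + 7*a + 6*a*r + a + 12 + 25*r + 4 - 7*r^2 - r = a^2 + 8*a - 7*r^2 + r*(6*a + 24) + 16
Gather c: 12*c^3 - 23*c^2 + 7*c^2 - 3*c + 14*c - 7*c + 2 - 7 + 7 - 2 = 12*c^3 - 16*c^2 + 4*c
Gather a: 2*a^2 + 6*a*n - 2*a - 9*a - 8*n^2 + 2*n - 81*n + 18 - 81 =2*a^2 + a*(6*n - 11) - 8*n^2 - 79*n - 63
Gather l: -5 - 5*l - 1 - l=-6*l - 6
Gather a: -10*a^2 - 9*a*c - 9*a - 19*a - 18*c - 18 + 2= -10*a^2 + a*(-9*c - 28) - 18*c - 16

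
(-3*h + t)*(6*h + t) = -18*h^2 + 3*h*t + t^2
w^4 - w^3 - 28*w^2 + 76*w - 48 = (w - 4)*(w - 2)*(w - 1)*(w + 6)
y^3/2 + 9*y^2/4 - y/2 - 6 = (y/2 + 1)*(y - 3/2)*(y + 4)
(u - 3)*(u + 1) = u^2 - 2*u - 3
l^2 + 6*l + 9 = (l + 3)^2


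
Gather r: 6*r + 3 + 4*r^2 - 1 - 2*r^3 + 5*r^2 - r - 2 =-2*r^3 + 9*r^2 + 5*r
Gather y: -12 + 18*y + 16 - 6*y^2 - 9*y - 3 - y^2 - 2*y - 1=-7*y^2 + 7*y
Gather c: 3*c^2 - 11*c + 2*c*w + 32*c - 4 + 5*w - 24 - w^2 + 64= 3*c^2 + c*(2*w + 21) - w^2 + 5*w + 36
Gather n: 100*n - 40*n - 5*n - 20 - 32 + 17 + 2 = 55*n - 33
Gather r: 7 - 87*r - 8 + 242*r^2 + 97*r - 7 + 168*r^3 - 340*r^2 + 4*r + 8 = 168*r^3 - 98*r^2 + 14*r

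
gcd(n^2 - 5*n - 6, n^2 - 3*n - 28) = 1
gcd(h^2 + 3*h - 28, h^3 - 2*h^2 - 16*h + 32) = h - 4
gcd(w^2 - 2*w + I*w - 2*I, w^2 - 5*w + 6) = w - 2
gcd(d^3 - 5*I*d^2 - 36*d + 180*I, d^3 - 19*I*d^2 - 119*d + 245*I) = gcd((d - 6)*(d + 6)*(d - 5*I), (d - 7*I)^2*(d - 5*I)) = d - 5*I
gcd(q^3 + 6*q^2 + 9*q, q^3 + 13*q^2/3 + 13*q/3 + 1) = q + 3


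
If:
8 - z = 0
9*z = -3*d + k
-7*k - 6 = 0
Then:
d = -170/7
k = -6/7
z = 8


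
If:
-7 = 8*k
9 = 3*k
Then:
No Solution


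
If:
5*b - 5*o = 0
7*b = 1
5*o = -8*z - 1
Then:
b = 1/7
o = 1/7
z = -3/14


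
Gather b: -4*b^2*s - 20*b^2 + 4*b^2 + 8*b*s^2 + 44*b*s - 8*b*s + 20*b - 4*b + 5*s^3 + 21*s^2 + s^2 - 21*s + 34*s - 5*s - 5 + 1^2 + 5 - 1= b^2*(-4*s - 16) + b*(8*s^2 + 36*s + 16) + 5*s^3 + 22*s^2 + 8*s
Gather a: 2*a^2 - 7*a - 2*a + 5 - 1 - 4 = 2*a^2 - 9*a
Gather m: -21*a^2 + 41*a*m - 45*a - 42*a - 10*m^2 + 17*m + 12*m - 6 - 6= -21*a^2 - 87*a - 10*m^2 + m*(41*a + 29) - 12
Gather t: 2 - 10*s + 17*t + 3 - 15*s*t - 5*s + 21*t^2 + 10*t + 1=-15*s + 21*t^2 + t*(27 - 15*s) + 6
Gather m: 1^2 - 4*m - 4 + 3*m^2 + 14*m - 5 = 3*m^2 + 10*m - 8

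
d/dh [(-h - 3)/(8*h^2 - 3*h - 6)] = (-8*h^2 + 3*h + (h + 3)*(16*h - 3) + 6)/(-8*h^2 + 3*h + 6)^2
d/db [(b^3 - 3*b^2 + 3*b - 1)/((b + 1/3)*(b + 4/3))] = 27*(3*b^4 + 10*b^3 - 20*b^2 - 2*b + 9)/(81*b^4 + 270*b^3 + 297*b^2 + 120*b + 16)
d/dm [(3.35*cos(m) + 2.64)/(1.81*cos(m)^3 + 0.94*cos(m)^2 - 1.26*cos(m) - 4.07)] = (12.127*cos(m)^3 + 17.4842*cos(m)^2 + 4.9632*cos(m) + 10.3081)*sin(m)/(3.2761*cos(m)^6 + 3.4028*cos(m)^5 - 3.6776*cos(m)^4 - 17.1022*cos(m)^3 - 6.064*cos(m)^2 + 10.2564*cos(m) + 16.5649)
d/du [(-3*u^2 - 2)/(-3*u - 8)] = 3*(3*u^2 + 16*u - 2)/(9*u^2 + 48*u + 64)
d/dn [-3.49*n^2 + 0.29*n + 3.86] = 0.29 - 6.98*n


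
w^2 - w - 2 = (w - 2)*(w + 1)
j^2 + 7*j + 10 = (j + 2)*(j + 5)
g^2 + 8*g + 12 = (g + 2)*(g + 6)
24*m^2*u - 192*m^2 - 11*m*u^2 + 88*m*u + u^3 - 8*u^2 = (-8*m + u)*(-3*m + u)*(u - 8)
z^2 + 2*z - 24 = (z - 4)*(z + 6)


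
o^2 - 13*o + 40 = (o - 8)*(o - 5)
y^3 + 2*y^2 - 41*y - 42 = (y - 6)*(y + 1)*(y + 7)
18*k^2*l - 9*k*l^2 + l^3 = l*(-6*k + l)*(-3*k + l)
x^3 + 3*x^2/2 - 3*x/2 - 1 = (x - 1)*(x + 1/2)*(x + 2)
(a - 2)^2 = a^2 - 4*a + 4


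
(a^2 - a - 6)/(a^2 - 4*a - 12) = (a - 3)/(a - 6)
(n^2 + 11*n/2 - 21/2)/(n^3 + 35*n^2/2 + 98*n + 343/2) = (2*n - 3)/(2*n^2 + 21*n + 49)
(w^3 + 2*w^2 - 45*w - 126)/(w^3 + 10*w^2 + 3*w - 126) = (w^2 - 4*w - 21)/(w^2 + 4*w - 21)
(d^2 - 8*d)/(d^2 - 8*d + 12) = d*(d - 8)/(d^2 - 8*d + 12)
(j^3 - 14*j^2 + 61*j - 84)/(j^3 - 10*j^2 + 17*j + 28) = (j - 3)/(j + 1)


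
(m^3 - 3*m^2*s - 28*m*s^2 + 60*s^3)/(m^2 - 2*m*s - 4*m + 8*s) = (m^2 - m*s - 30*s^2)/(m - 4)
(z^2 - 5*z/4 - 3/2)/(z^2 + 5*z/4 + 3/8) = 2*(z - 2)/(2*z + 1)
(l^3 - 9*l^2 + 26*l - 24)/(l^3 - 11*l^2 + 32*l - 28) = (l^2 - 7*l + 12)/(l^2 - 9*l + 14)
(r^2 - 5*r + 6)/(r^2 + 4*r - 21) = (r - 2)/(r + 7)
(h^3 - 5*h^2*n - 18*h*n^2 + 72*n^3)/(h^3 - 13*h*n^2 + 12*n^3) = (h - 6*n)/(h - n)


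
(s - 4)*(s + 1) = s^2 - 3*s - 4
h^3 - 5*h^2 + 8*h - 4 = (h - 2)^2*(h - 1)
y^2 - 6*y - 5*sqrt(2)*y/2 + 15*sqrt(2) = (y - 6)*(y - 5*sqrt(2)/2)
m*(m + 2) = m^2 + 2*m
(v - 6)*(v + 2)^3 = v^4 - 24*v^2 - 64*v - 48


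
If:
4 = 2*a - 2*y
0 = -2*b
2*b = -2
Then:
No Solution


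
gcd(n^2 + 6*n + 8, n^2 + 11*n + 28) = n + 4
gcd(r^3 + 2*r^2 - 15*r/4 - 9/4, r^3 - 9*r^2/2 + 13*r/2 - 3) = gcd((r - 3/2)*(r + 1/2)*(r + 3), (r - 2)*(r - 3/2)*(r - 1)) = r - 3/2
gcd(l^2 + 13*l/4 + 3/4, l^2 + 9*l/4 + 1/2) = l + 1/4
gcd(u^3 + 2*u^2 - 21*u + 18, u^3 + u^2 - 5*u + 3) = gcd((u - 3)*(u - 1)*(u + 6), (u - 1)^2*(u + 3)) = u - 1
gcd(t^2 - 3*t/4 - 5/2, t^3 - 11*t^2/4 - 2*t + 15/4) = t + 5/4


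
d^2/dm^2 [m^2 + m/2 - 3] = 2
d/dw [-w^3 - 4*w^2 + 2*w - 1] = -3*w^2 - 8*w + 2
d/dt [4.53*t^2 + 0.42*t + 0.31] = 9.06*t + 0.42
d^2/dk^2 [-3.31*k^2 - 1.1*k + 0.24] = -6.62000000000000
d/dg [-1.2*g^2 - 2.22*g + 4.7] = -2.4*g - 2.22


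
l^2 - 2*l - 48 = (l - 8)*(l + 6)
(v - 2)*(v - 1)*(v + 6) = v^3 + 3*v^2 - 16*v + 12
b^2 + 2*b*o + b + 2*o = (b + 1)*(b + 2*o)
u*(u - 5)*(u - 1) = u^3 - 6*u^2 + 5*u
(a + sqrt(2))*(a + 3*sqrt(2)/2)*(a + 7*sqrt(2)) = a^3 + 19*sqrt(2)*a^2/2 + 38*a + 21*sqrt(2)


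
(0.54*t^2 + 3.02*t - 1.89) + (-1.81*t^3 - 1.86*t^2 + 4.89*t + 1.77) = -1.81*t^3 - 1.32*t^2 + 7.91*t - 0.12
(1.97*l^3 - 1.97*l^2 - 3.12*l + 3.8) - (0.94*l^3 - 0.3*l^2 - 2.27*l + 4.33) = 1.03*l^3 - 1.67*l^2 - 0.85*l - 0.53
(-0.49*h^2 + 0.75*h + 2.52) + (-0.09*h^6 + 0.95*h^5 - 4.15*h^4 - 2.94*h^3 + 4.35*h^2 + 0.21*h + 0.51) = -0.09*h^6 + 0.95*h^5 - 4.15*h^4 - 2.94*h^3 + 3.86*h^2 + 0.96*h + 3.03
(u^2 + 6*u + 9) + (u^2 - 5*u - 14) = 2*u^2 + u - 5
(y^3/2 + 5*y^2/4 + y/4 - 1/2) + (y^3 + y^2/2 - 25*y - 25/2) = 3*y^3/2 + 7*y^2/4 - 99*y/4 - 13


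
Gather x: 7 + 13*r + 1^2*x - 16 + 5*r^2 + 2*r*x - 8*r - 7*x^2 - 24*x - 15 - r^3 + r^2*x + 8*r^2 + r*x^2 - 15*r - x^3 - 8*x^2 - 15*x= -r^3 + 13*r^2 - 10*r - x^3 + x^2*(r - 15) + x*(r^2 + 2*r - 38) - 24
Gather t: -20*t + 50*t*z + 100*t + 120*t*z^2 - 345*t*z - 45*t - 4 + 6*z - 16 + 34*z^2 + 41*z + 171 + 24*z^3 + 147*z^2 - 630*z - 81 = t*(120*z^2 - 295*z + 35) + 24*z^3 + 181*z^2 - 583*z + 70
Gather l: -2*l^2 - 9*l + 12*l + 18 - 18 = -2*l^2 + 3*l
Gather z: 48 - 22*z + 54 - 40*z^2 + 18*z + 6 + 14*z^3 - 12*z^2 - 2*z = 14*z^3 - 52*z^2 - 6*z + 108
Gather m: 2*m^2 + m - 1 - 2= 2*m^2 + m - 3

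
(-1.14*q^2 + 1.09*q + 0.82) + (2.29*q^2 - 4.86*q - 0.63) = 1.15*q^2 - 3.77*q + 0.19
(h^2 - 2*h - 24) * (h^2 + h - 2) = h^4 - h^3 - 28*h^2 - 20*h + 48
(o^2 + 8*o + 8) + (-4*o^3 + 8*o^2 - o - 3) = -4*o^3 + 9*o^2 + 7*o + 5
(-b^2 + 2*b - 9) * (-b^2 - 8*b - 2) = b^4 + 6*b^3 - 5*b^2 + 68*b + 18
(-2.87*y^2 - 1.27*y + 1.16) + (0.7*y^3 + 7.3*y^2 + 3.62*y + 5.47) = 0.7*y^3 + 4.43*y^2 + 2.35*y + 6.63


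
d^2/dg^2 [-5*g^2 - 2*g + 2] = -10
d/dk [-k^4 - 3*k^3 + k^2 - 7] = k*(-4*k^2 - 9*k + 2)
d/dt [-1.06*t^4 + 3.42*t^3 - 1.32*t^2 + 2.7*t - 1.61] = -4.24*t^3 + 10.26*t^2 - 2.64*t + 2.7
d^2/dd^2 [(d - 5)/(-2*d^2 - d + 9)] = 2*(-(d - 5)*(4*d + 1)^2 + 3*(2*d - 3)*(2*d^2 + d - 9))/(2*d^2 + d - 9)^3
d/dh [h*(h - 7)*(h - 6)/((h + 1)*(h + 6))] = (h^4 + 14*h^3 - 115*h^2 - 156*h + 252)/(h^4 + 14*h^3 + 61*h^2 + 84*h + 36)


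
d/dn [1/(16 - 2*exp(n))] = exp(n)/(2*(exp(n) - 8)^2)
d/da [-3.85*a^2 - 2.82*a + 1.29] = -7.7*a - 2.82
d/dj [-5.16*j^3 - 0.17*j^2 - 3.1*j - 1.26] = -15.48*j^2 - 0.34*j - 3.1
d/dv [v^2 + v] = 2*v + 1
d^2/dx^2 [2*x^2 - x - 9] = 4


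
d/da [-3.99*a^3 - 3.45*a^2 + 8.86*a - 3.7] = -11.97*a^2 - 6.9*a + 8.86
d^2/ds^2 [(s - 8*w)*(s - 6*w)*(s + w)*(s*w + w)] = 2*w*(6*s^2 - 39*s*w + 3*s + 34*w^2 - 13*w)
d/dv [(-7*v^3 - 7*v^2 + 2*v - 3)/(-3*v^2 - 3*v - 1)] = (21*v^4 + 42*v^3 + 48*v^2 - 4*v - 11)/(9*v^4 + 18*v^3 + 15*v^2 + 6*v + 1)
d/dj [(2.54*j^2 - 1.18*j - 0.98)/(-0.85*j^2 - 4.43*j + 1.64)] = (-12.2552*j^2 + 6.6652*j - 6.2766)/(0.7225*j^4 + 7.531*j^3 + 16.8369*j^2 - 14.5304*j + 2.6896)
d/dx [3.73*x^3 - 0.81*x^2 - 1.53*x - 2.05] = 11.19*x^2 - 1.62*x - 1.53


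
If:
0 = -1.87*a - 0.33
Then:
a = -0.18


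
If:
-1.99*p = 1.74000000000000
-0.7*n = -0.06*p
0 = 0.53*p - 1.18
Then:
No Solution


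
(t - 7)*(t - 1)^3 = t^4 - 10*t^3 + 24*t^2 - 22*t + 7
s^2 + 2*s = s*(s + 2)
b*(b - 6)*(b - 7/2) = b^3 - 19*b^2/2 + 21*b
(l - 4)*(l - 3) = l^2 - 7*l + 12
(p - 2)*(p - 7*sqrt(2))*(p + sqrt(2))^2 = p^4 - 5*sqrt(2)*p^3 - 2*p^3 - 26*p^2 + 10*sqrt(2)*p^2 - 14*sqrt(2)*p + 52*p + 28*sqrt(2)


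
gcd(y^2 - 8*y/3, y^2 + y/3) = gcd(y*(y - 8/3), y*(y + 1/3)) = y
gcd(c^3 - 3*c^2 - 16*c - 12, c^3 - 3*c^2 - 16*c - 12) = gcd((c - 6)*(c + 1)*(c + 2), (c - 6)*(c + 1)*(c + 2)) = c^3 - 3*c^2 - 16*c - 12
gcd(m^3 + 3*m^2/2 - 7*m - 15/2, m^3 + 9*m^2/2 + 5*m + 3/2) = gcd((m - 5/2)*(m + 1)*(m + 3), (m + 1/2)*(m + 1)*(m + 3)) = m^2 + 4*m + 3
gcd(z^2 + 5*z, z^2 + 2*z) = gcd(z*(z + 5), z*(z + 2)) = z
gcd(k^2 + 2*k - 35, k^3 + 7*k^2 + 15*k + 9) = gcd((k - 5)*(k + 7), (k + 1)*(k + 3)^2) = 1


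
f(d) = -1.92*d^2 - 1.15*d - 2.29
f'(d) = -3.84*d - 1.15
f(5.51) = -66.92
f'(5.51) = -22.31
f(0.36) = -2.95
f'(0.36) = -2.53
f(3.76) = -33.76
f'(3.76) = -15.59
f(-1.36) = -4.28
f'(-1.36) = 4.07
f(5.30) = -62.32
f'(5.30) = -21.50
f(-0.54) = -2.23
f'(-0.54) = 0.92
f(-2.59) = -12.19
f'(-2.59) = 8.80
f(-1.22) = -3.74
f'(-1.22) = 3.53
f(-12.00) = -264.97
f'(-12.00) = 44.93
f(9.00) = -168.16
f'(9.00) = -35.71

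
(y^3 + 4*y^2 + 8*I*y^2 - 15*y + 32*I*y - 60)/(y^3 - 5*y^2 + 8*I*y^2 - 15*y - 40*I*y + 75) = (y + 4)/(y - 5)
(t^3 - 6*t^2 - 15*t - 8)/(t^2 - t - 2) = (t^2 - 7*t - 8)/(t - 2)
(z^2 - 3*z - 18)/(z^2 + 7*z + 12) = (z - 6)/(z + 4)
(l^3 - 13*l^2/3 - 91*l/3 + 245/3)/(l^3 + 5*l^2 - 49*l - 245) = (l - 7/3)/(l + 7)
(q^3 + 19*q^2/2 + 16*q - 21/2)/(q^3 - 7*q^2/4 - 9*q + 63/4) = 2*(2*q^2 + 13*q - 7)/(4*q^2 - 19*q + 21)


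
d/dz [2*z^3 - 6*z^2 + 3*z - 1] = 6*z^2 - 12*z + 3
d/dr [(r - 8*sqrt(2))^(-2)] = -2/(r - 8*sqrt(2))^3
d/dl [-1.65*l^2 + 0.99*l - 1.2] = 0.99 - 3.3*l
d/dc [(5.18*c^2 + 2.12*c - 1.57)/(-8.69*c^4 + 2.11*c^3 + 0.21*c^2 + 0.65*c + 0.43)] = (90.0284*c^5 + 44.3386*c^4 - 63.5196*c^3 + 12.8599*c^2 + 5.1142*c + 1.9321)/(75.5161*c^8 - 36.6718*c^7 + 0.8023*c^6 - 10.4108*c^5 - 4.6863*c^4 + 2.0876*c^3 + 0.6031*c^2 + 0.559*c + 0.1849)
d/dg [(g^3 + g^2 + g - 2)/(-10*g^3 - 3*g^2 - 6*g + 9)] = (7*g^4 + 8*g^3 - 36*g^2 + 6*g - 3)/(100*g^6 + 60*g^5 + 129*g^4 - 144*g^3 - 18*g^2 - 108*g + 81)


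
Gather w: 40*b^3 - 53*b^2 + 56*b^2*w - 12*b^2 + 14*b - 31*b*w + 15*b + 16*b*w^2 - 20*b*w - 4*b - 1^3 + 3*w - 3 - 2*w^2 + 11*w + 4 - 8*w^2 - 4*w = 40*b^3 - 65*b^2 + 25*b + w^2*(16*b - 10) + w*(56*b^2 - 51*b + 10)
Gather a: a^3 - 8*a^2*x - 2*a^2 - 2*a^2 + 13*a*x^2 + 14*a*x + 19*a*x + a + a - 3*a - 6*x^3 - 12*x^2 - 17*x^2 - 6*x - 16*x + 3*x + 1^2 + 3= a^3 + a^2*(-8*x - 4) + a*(13*x^2 + 33*x - 1) - 6*x^3 - 29*x^2 - 19*x + 4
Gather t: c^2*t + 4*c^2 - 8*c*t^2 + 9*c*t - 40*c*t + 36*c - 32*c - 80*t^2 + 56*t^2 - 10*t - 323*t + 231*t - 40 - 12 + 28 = 4*c^2 + 4*c + t^2*(-8*c - 24) + t*(c^2 - 31*c - 102) - 24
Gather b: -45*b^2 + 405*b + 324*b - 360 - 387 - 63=-45*b^2 + 729*b - 810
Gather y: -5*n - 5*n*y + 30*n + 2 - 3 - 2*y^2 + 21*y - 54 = 25*n - 2*y^2 + y*(21 - 5*n) - 55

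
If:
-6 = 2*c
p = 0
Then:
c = -3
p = 0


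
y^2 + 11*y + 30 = (y + 5)*(y + 6)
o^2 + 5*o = o*(o + 5)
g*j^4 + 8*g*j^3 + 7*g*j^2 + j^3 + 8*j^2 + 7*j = j*(j + 1)*(j + 7)*(g*j + 1)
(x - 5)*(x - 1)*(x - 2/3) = x^3 - 20*x^2/3 + 9*x - 10/3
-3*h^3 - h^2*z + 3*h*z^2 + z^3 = (-h + z)*(h + z)*(3*h + z)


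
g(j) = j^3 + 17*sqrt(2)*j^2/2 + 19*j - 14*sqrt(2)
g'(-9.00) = 45.63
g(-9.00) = 53.89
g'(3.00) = 118.12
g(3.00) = 172.39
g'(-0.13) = 15.93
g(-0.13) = -22.07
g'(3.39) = 134.98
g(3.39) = 221.71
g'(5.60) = 247.71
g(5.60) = 639.19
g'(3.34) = 132.77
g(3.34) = 215.02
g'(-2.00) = -17.08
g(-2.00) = -17.72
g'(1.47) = 60.82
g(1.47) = 37.28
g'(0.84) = 41.31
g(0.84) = 5.24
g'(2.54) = 99.42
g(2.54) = 122.40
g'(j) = 3*j^2 + 17*sqrt(2)*j + 19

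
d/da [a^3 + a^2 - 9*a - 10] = 3*a^2 + 2*a - 9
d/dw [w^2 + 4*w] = 2*w + 4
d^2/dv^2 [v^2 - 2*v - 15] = 2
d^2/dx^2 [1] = 0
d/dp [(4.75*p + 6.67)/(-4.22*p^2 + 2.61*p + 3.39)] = (20.045*p^2 + 56.2948*p - 1.3062)/(17.8084*p^4 - 22.0284*p^3 - 21.7995*p^2 + 17.6958*p + 11.4921)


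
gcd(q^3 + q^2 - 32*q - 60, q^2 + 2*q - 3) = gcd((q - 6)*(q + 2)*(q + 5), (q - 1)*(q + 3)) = 1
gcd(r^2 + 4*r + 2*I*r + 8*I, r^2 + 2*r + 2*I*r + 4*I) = r + 2*I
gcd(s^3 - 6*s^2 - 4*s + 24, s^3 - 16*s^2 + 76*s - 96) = s^2 - 8*s + 12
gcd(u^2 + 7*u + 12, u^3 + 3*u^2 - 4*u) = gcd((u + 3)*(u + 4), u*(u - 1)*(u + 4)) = u + 4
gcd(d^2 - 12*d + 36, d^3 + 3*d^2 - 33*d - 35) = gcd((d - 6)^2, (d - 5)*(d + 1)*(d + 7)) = 1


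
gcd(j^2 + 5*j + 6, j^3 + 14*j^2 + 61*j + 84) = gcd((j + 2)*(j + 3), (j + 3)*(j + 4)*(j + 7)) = j + 3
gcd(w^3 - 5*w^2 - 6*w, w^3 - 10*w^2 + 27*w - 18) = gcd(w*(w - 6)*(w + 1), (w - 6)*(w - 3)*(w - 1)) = w - 6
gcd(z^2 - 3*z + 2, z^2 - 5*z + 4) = z - 1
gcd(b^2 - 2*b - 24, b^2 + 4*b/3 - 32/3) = b + 4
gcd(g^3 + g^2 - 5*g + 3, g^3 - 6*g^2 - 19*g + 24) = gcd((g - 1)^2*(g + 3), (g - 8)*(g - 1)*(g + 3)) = g^2 + 2*g - 3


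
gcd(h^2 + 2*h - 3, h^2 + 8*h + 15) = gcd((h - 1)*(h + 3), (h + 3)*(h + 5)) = h + 3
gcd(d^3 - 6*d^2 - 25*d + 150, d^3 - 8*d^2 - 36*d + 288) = d - 6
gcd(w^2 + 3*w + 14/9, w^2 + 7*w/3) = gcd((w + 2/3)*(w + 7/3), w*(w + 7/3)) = w + 7/3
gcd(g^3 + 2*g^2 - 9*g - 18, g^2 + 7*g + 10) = g + 2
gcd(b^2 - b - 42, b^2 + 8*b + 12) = b + 6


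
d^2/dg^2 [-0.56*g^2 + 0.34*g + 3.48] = -1.12000000000000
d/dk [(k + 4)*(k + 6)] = 2*k + 10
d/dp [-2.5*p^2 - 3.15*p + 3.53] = -5.0*p - 3.15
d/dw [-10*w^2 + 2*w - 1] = 2 - 20*w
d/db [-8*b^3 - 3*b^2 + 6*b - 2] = -24*b^2 - 6*b + 6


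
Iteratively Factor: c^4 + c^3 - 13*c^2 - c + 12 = (c + 4)*(c^3 - 3*c^2 - c + 3) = (c - 1)*(c + 4)*(c^2 - 2*c - 3) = (c - 1)*(c + 1)*(c + 4)*(c - 3)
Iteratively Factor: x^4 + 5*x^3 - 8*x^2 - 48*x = (x + 4)*(x^3 + x^2 - 12*x) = (x - 3)*(x + 4)*(x^2 + 4*x) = x*(x - 3)*(x + 4)*(x + 4)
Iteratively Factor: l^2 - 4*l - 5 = (l - 5)*(l + 1)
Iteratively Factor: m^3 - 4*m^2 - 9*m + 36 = (m + 3)*(m^2 - 7*m + 12) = (m - 3)*(m + 3)*(m - 4)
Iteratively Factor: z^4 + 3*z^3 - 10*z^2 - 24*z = (z + 2)*(z^3 + z^2 - 12*z) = z*(z + 2)*(z^2 + z - 12) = z*(z - 3)*(z + 2)*(z + 4)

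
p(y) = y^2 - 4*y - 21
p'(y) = 2*y - 4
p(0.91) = -23.81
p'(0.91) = -2.18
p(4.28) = -19.80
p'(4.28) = 4.56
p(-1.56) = -12.33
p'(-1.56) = -7.12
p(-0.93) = -16.42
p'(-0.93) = -5.86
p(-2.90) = -0.99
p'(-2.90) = -9.80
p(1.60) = -24.84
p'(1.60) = -0.80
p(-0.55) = -18.50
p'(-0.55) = -5.10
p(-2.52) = -4.57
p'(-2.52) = -9.04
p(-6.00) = 39.00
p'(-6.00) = -16.00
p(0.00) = -21.00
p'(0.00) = -4.00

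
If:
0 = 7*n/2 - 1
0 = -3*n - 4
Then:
No Solution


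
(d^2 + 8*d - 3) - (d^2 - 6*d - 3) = 14*d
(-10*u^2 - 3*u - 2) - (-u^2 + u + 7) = -9*u^2 - 4*u - 9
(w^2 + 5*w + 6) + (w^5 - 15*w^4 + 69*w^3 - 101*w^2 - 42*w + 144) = w^5 - 15*w^4 + 69*w^3 - 100*w^2 - 37*w + 150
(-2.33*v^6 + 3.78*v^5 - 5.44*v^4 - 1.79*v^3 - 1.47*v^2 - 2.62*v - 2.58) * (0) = 0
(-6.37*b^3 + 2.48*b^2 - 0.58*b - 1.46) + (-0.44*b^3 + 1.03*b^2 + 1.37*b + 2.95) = -6.81*b^3 + 3.51*b^2 + 0.79*b + 1.49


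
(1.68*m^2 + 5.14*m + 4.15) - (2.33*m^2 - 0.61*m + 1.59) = -0.65*m^2 + 5.75*m + 2.56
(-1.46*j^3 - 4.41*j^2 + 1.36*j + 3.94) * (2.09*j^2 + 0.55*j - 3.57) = -3.0514*j^5 - 10.0199*j^4 + 5.6291*j^3 + 24.7263*j^2 - 2.6882*j - 14.0658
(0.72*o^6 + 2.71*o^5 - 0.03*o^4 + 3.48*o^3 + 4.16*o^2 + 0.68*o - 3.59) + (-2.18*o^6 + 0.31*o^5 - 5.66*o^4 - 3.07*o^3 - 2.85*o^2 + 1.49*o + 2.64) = -1.46*o^6 + 3.02*o^5 - 5.69*o^4 + 0.41*o^3 + 1.31*o^2 + 2.17*o - 0.95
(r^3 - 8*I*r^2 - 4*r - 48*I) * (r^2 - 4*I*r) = r^5 - 12*I*r^4 - 36*r^3 - 32*I*r^2 - 192*r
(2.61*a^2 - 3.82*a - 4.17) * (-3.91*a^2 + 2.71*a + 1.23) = -10.2051*a^4 + 22.0093*a^3 + 9.1628*a^2 - 15.9993*a - 5.1291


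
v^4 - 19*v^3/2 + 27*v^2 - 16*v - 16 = (v - 4)^2*(v - 2)*(v + 1/2)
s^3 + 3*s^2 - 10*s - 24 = (s - 3)*(s + 2)*(s + 4)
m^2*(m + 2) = m^3 + 2*m^2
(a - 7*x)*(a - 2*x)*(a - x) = a^3 - 10*a^2*x + 23*a*x^2 - 14*x^3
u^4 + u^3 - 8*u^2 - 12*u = u*(u - 3)*(u + 2)^2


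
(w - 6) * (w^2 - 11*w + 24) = w^3 - 17*w^2 + 90*w - 144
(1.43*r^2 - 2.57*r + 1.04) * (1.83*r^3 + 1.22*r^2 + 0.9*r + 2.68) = 2.6169*r^5 - 2.9585*r^4 + 0.0548000000000002*r^3 + 2.7882*r^2 - 5.9516*r + 2.7872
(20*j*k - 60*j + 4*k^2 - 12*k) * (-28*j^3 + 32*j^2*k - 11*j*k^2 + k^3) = -560*j^4*k + 1680*j^4 + 528*j^3*k^2 - 1584*j^3*k - 92*j^2*k^3 + 276*j^2*k^2 - 24*j*k^4 + 72*j*k^3 + 4*k^5 - 12*k^4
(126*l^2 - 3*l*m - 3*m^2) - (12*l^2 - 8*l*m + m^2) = 114*l^2 + 5*l*m - 4*m^2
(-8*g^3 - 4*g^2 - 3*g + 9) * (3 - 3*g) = 24*g^4 - 12*g^3 - 3*g^2 - 36*g + 27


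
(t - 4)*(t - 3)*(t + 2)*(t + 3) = t^4 - 2*t^3 - 17*t^2 + 18*t + 72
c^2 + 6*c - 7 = (c - 1)*(c + 7)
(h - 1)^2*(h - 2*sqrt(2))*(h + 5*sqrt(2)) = h^4 - 2*h^3 + 3*sqrt(2)*h^3 - 19*h^2 - 6*sqrt(2)*h^2 + 3*sqrt(2)*h + 40*h - 20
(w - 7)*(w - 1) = w^2 - 8*w + 7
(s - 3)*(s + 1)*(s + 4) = s^3 + 2*s^2 - 11*s - 12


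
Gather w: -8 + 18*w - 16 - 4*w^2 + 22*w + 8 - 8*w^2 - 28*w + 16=-12*w^2 + 12*w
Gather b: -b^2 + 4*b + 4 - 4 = -b^2 + 4*b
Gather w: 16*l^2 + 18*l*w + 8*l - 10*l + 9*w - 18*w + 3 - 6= 16*l^2 - 2*l + w*(18*l - 9) - 3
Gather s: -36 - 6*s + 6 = -6*s - 30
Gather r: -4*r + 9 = 9 - 4*r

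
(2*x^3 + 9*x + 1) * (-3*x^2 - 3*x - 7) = -6*x^5 - 6*x^4 - 41*x^3 - 30*x^2 - 66*x - 7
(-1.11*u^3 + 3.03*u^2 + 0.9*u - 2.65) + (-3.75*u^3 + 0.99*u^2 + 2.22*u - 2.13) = -4.86*u^3 + 4.02*u^2 + 3.12*u - 4.78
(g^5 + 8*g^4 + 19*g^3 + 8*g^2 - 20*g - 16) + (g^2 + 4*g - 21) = g^5 + 8*g^4 + 19*g^3 + 9*g^2 - 16*g - 37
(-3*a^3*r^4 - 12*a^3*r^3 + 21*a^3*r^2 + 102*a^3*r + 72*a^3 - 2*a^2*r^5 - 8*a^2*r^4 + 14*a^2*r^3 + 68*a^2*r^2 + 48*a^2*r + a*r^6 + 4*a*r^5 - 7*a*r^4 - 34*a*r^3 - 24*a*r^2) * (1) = -3*a^3*r^4 - 12*a^3*r^3 + 21*a^3*r^2 + 102*a^3*r + 72*a^3 - 2*a^2*r^5 - 8*a^2*r^4 + 14*a^2*r^3 + 68*a^2*r^2 + 48*a^2*r + a*r^6 + 4*a*r^5 - 7*a*r^4 - 34*a*r^3 - 24*a*r^2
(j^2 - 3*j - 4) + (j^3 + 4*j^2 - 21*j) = j^3 + 5*j^2 - 24*j - 4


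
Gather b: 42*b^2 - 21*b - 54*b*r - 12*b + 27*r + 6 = 42*b^2 + b*(-54*r - 33) + 27*r + 6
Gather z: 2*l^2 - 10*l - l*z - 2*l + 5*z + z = 2*l^2 - 12*l + z*(6 - l)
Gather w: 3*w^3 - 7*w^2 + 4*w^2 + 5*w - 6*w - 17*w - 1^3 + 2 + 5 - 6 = 3*w^3 - 3*w^2 - 18*w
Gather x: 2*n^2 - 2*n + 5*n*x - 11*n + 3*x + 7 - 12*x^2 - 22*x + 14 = 2*n^2 - 13*n - 12*x^2 + x*(5*n - 19) + 21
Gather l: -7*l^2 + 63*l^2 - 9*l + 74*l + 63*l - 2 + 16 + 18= 56*l^2 + 128*l + 32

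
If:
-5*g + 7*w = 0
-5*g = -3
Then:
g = 3/5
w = 3/7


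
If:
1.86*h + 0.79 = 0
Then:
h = -0.42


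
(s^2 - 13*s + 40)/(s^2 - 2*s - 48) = (s - 5)/(s + 6)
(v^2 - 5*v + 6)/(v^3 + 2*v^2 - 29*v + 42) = 1/(v + 7)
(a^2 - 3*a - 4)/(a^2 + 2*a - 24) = (a + 1)/(a + 6)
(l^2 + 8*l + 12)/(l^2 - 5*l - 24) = (l^2 + 8*l + 12)/(l^2 - 5*l - 24)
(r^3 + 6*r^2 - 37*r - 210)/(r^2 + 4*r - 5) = (r^2 + r - 42)/(r - 1)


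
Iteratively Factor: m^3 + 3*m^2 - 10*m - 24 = (m + 2)*(m^2 + m - 12) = (m - 3)*(m + 2)*(m + 4)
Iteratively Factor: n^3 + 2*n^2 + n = (n)*(n^2 + 2*n + 1) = n*(n + 1)*(n + 1)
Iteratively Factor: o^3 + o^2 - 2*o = (o - 1)*(o^2 + 2*o) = (o - 1)*(o + 2)*(o)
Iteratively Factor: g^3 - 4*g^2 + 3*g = (g - 3)*(g^2 - g) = (g - 3)*(g - 1)*(g)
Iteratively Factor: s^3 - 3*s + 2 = (s - 1)*(s^2 + s - 2) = (s - 1)^2*(s + 2)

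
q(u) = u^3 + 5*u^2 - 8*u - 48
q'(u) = 3*u^2 + 10*u - 8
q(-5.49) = -18.85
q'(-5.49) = 27.52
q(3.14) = 7.14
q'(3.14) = 52.98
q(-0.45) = -43.48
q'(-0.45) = -11.89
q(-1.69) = -25.03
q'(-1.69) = -16.33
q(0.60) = -50.78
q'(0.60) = -0.92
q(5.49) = 224.25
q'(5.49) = 137.32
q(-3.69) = -0.64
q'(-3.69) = -4.05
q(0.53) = -50.69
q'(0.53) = -1.86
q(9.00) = 1014.00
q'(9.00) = 325.00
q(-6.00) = -36.00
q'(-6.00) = 40.00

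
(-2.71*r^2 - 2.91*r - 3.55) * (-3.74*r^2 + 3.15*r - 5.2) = 10.1354*r^4 + 2.3469*r^3 + 18.2025*r^2 + 3.9495*r + 18.46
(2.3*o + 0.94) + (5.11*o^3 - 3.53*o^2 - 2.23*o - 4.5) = 5.11*o^3 - 3.53*o^2 + 0.0699999999999998*o - 3.56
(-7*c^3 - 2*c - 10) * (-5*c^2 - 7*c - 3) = 35*c^5 + 49*c^4 + 31*c^3 + 64*c^2 + 76*c + 30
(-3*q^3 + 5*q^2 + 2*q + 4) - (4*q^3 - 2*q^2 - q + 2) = -7*q^3 + 7*q^2 + 3*q + 2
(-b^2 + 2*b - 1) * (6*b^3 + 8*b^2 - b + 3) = -6*b^5 + 4*b^4 + 11*b^3 - 13*b^2 + 7*b - 3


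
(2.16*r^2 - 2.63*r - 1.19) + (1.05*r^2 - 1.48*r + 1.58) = 3.21*r^2 - 4.11*r + 0.39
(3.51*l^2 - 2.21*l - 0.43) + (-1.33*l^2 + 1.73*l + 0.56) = 2.18*l^2 - 0.48*l + 0.13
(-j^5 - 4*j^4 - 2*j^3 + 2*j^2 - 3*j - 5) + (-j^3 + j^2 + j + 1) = -j^5 - 4*j^4 - 3*j^3 + 3*j^2 - 2*j - 4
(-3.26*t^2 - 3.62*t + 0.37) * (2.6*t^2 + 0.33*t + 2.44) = -8.476*t^4 - 10.4878*t^3 - 8.187*t^2 - 8.7107*t + 0.9028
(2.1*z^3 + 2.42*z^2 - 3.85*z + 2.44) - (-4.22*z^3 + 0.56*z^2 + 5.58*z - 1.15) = 6.32*z^3 + 1.86*z^2 - 9.43*z + 3.59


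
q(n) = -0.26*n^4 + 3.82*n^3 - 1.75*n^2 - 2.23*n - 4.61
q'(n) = -1.04*n^3 + 11.46*n^2 - 3.5*n - 2.23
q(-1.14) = -10.44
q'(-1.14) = 18.19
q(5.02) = 258.23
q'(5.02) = 137.43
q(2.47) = 27.09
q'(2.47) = 43.37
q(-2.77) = -108.36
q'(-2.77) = 117.50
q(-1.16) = -10.81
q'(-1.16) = 18.87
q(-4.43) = -461.31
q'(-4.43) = 328.59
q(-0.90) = -6.98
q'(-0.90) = 10.96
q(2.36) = 22.53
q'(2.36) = 39.67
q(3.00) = 55.03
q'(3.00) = 62.33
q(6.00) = 407.17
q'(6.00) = 164.69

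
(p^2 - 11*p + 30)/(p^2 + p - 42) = (p - 5)/(p + 7)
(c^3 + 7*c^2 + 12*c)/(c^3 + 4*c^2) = (c + 3)/c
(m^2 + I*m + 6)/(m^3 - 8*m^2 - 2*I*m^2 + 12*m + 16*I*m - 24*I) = (m + 3*I)/(m^2 - 8*m + 12)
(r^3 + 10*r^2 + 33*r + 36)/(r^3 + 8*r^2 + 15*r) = (r^2 + 7*r + 12)/(r*(r + 5))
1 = 1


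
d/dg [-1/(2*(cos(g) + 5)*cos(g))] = -(2*cos(g) + 5)*sin(g)/(2*(cos(g) + 5)^2*cos(g)^2)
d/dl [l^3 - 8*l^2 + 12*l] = 3*l^2 - 16*l + 12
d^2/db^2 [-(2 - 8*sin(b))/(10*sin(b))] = (sin(b)^2 - 2)/(5*sin(b)^3)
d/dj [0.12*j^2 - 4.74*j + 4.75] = 0.24*j - 4.74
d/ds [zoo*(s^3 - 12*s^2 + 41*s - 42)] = zoo*(s^2 + s + 1)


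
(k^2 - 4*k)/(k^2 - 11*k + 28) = k/(k - 7)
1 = 1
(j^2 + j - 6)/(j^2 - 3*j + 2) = (j + 3)/(j - 1)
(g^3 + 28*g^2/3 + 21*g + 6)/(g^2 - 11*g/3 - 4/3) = (g^2 + 9*g + 18)/(g - 4)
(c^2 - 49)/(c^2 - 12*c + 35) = (c + 7)/(c - 5)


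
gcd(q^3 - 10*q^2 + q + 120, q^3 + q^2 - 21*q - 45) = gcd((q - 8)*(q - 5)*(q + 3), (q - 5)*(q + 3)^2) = q^2 - 2*q - 15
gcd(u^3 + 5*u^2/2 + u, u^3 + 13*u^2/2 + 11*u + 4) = u^2 + 5*u/2 + 1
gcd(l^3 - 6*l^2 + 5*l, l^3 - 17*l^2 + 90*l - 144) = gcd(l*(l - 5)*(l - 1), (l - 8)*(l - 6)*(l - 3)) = 1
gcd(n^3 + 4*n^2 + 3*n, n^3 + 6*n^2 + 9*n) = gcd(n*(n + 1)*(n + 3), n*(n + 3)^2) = n^2 + 3*n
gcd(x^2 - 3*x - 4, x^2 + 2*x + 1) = x + 1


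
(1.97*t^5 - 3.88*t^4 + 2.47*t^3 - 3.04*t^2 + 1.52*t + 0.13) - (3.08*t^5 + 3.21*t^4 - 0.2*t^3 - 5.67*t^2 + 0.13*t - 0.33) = -1.11*t^5 - 7.09*t^4 + 2.67*t^3 + 2.63*t^2 + 1.39*t + 0.46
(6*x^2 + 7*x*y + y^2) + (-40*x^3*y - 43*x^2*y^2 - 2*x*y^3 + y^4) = -40*x^3*y - 43*x^2*y^2 + 6*x^2 - 2*x*y^3 + 7*x*y + y^4 + y^2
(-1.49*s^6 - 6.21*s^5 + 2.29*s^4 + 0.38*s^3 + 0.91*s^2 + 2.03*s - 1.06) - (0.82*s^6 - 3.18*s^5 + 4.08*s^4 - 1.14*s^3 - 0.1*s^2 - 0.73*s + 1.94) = -2.31*s^6 - 3.03*s^5 - 1.79*s^4 + 1.52*s^3 + 1.01*s^2 + 2.76*s - 3.0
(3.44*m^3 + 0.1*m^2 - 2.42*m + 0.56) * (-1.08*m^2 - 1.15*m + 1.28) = -3.7152*m^5 - 4.064*m^4 + 6.9018*m^3 + 2.3062*m^2 - 3.7416*m + 0.7168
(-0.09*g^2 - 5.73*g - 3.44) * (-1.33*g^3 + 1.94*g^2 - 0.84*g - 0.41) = 0.1197*g^5 + 7.4463*g^4 - 6.4654*g^3 - 1.8235*g^2 + 5.2389*g + 1.4104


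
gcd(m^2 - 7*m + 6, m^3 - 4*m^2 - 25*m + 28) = m - 1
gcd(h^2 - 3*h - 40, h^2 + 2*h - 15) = h + 5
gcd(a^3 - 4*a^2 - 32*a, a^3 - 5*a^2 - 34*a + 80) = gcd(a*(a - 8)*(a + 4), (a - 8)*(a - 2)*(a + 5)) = a - 8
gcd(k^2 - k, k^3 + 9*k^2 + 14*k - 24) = k - 1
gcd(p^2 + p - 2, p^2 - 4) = p + 2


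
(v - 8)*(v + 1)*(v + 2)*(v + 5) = v^4 - 47*v^2 - 126*v - 80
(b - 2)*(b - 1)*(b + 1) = b^3 - 2*b^2 - b + 2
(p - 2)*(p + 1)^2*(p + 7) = p^4 + 7*p^3 - 3*p^2 - 23*p - 14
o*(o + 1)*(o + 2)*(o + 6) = o^4 + 9*o^3 + 20*o^2 + 12*o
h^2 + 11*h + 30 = (h + 5)*(h + 6)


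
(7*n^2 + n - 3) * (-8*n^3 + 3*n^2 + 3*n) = -56*n^5 + 13*n^4 + 48*n^3 - 6*n^2 - 9*n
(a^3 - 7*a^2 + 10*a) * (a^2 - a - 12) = a^5 - 8*a^4 + 5*a^3 + 74*a^2 - 120*a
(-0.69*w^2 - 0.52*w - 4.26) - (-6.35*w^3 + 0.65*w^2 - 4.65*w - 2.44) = 6.35*w^3 - 1.34*w^2 + 4.13*w - 1.82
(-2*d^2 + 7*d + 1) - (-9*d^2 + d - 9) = 7*d^2 + 6*d + 10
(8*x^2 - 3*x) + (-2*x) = 8*x^2 - 5*x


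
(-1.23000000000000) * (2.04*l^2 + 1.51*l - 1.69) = -2.5092*l^2 - 1.8573*l + 2.0787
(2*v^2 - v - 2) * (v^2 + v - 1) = 2*v^4 + v^3 - 5*v^2 - v + 2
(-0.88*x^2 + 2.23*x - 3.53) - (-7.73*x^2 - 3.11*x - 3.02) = 6.85*x^2 + 5.34*x - 0.51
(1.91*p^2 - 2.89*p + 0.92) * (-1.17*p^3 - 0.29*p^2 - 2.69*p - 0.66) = -2.2347*p^5 + 2.8274*p^4 - 5.3762*p^3 + 6.2467*p^2 - 0.5674*p - 0.6072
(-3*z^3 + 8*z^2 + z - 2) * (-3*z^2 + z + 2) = 9*z^5 - 27*z^4 - z^3 + 23*z^2 - 4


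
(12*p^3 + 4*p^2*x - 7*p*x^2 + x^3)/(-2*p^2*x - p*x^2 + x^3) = (-6*p + x)/x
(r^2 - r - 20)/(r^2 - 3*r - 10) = (r + 4)/(r + 2)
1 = 1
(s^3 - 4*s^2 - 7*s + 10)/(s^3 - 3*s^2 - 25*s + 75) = (s^2 + s - 2)/(s^2 + 2*s - 15)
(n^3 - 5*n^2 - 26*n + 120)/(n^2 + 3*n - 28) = (n^2 - n - 30)/(n + 7)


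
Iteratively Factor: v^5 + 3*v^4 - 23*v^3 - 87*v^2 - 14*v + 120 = (v - 5)*(v^4 + 8*v^3 + 17*v^2 - 2*v - 24) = (v - 5)*(v + 4)*(v^3 + 4*v^2 + v - 6) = (v - 5)*(v + 3)*(v + 4)*(v^2 + v - 2) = (v - 5)*(v + 2)*(v + 3)*(v + 4)*(v - 1)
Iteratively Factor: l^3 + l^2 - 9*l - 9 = (l + 1)*(l^2 - 9) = (l - 3)*(l + 1)*(l + 3)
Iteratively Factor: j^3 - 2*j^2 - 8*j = (j)*(j^2 - 2*j - 8) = j*(j + 2)*(j - 4)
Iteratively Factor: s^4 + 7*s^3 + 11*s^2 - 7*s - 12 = (s + 1)*(s^3 + 6*s^2 + 5*s - 12) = (s + 1)*(s + 3)*(s^2 + 3*s - 4) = (s - 1)*(s + 1)*(s + 3)*(s + 4)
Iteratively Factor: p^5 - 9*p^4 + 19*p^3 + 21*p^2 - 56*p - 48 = (p - 4)*(p^4 - 5*p^3 - p^2 + 17*p + 12) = (p - 4)*(p + 1)*(p^3 - 6*p^2 + 5*p + 12) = (p - 4)*(p - 3)*(p + 1)*(p^2 - 3*p - 4) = (p - 4)^2*(p - 3)*(p + 1)*(p + 1)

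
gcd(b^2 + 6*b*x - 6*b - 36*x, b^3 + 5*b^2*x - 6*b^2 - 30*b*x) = b - 6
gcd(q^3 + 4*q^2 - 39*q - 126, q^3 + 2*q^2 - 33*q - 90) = q^2 - 3*q - 18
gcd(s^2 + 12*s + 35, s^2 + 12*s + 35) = s^2 + 12*s + 35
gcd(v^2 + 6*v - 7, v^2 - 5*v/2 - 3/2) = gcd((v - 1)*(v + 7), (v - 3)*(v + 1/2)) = 1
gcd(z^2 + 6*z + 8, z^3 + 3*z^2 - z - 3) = 1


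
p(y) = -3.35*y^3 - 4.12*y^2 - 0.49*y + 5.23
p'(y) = -10.05*y^2 - 8.24*y - 0.49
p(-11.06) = 4038.89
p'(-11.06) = -1138.71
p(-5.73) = 503.01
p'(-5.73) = -283.25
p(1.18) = -6.59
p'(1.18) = -24.21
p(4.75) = -449.08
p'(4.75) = -266.38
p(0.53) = 3.31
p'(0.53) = -7.68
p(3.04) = -128.45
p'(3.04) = -118.42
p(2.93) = -115.84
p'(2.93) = -110.91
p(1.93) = -35.15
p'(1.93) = -53.83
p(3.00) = -123.77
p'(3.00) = -115.66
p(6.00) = -869.63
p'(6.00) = -411.73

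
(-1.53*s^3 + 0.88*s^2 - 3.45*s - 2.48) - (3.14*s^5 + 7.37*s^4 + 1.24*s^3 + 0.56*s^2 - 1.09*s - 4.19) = -3.14*s^5 - 7.37*s^4 - 2.77*s^3 + 0.32*s^2 - 2.36*s + 1.71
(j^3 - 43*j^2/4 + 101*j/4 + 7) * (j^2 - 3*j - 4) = j^5 - 55*j^4/4 + 107*j^3/2 - 103*j^2/4 - 122*j - 28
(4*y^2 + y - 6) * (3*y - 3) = 12*y^3 - 9*y^2 - 21*y + 18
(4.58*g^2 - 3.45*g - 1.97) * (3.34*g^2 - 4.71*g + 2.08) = 15.2972*g^4 - 33.0948*g^3 + 19.1961*g^2 + 2.1027*g - 4.0976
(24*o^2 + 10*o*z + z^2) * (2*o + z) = 48*o^3 + 44*o^2*z + 12*o*z^2 + z^3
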